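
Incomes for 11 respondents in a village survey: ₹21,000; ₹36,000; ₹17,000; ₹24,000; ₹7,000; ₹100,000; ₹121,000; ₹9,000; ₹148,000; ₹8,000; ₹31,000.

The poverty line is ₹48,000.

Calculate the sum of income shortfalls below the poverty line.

Incomes under z: ₹7,000, ₹8,000, ₹9,000, ₹17,000, ₹21,000, ₹24,000, ₹31,000, ₹36,000 (q = 8 of N = 11).
Individual gaps: 48000−7000 = 41000; 48000−8000 = 40000; 48000−9000 = 39000; 48000−17000 = 31000; 48000−21000 = 27000; 48000−24000 = 24000; 48000−31000 = 17000; 48000−36000 = 12000.
Aggregate gap = ₹231,000.

₹231,000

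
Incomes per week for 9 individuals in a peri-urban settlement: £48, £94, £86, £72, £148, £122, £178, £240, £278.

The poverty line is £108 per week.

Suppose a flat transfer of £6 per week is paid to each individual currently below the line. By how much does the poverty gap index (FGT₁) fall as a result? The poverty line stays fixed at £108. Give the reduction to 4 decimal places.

Before: below the line — £48, £72, £86, £94; poverty gap index (FGT₁) = 0.135802.
After the £6 transfer: below the line — £54, £78, £92, £100; poverty gap index (FGT₁) = 0.111111.
Reduction = 0.135802 − 0.111111 = 0.0247.

0.0247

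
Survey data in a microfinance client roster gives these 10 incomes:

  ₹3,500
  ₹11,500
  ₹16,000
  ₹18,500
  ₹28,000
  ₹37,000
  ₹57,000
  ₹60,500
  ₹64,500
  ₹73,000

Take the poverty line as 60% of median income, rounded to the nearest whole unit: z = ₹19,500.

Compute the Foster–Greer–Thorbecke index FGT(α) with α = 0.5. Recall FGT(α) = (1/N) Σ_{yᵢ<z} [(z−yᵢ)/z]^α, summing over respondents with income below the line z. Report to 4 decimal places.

Incomes under z: ₹3,500, ₹11,500, ₹16,000, ₹18,500 (q = 4 of N = 10).
Relative gaps: (19500−3500)/19500 = 0.8205; (19500−11500)/19500 = 0.4103; (19500−16000)/19500 = 0.1795; (19500−18500)/19500 = 0.0513.
Raised to α = 0.5: 0.90582; 0.64051; 0.42366; 0.22646.
Sum = 2.196449; FGT(0.5) = 2.196449 / 10 = 0.2196.

0.2196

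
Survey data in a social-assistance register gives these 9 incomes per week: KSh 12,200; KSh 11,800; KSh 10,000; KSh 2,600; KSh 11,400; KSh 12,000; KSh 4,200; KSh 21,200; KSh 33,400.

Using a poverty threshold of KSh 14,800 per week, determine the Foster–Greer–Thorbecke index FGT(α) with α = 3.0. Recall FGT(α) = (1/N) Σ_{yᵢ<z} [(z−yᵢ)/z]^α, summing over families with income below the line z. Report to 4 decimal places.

0.1105

Below the line: KSh 2,600, KSh 4,200, KSh 10,000, KSh 11,400, KSh 11,800, KSh 12,000, KSh 12,200 (q = 7 of N = 9).
Gap ratios (z−y)/z: (14800−2600)/14800 = 0.8243; (14800−4200)/14800 = 0.7162; (14800−10000)/14800 = 0.3243; (14800−11400)/14800 = 0.2297; (14800−11800)/14800 = 0.2027; (14800−12000)/14800 = 0.1892; (14800−12200)/14800 = 0.1757.
Raised to α = 3.0: 0.56014; 0.36739; 0.03411; 0.01212; 0.00833; 0.00677; 0.00542.
Sum = 0.994292; FGT(3.0) = 0.994292 / 9 = 0.1105.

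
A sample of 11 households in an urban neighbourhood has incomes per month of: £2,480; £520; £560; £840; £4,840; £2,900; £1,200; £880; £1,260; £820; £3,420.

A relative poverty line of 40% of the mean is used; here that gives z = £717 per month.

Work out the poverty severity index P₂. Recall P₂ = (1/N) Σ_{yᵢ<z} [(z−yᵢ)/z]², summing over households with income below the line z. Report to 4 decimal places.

Incomes under z: £520, £560 (q = 2 of N = 11).
Gap ratios (z−y)/z: (717−520)/717 = 0.2748; (717−560)/717 = 0.2190.
Squared: 0.0755; 0.0479.
Sum = 0.123438; P₂ = 0.123438 / 11 = 0.0112.

0.0112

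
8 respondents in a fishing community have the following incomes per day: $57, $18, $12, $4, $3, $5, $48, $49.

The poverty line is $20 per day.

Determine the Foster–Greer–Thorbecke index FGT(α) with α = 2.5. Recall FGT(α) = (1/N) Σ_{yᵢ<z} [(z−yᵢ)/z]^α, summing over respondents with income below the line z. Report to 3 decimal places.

Below z: $3, $4, $5, $12, $18 (q = 5 of N = 8).
Relative gaps: (20−3)/20 = 0.8500; (20−4)/20 = 0.8000; (20−5)/20 = 0.7500; (20−12)/20 = 0.4000; (20−18)/20 = 0.1000.
Raised to α = 2.5: 0.66611; 0.57243; 0.48714; 0.10119; 0.00316.
Sum = 1.830040; FGT(2.5) = 1.830040 / 8 = 0.229.

0.229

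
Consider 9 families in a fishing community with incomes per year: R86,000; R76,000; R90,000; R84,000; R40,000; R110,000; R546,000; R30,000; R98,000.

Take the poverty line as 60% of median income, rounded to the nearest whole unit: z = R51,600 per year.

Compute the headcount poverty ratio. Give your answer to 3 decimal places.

0.222

2 of the 9 families have income below R51,600.
H = 2/9 = 0.222.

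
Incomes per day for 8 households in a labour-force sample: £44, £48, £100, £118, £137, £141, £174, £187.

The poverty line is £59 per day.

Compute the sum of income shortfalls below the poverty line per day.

Poor units: £44, £48 (q = 2 of N = 8).
Individual gaps: 59−44 = 15; 59−48 = 11.
Aggregate gap = £26.

£26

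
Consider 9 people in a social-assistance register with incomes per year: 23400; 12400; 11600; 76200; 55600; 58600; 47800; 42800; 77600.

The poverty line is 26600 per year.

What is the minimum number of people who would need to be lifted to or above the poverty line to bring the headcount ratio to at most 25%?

3 of the 9 people are poor, so H = 3/9 = 0.333.
A headcount ratio of at most 25% allows at most ⌊0.25 × 9⌋ = 2 poor people.
So at least 3 − 2 = 1 must be lifted.

1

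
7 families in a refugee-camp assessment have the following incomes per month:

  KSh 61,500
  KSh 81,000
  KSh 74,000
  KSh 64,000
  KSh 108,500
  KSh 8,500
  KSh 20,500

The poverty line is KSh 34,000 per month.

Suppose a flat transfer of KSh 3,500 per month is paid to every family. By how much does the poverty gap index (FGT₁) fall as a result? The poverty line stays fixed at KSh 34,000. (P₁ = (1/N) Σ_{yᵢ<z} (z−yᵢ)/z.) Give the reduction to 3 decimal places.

Before: below the line — KSh 8,500, KSh 20,500; poverty gap index (FGT₁) = 0.16387.
After the KSh 3,500 transfer: below the line — KSh 12,000, KSh 24,000; poverty gap index (FGT₁) = 0.13445.
Reduction = 0.16387 − 0.13445 = 0.029.

0.029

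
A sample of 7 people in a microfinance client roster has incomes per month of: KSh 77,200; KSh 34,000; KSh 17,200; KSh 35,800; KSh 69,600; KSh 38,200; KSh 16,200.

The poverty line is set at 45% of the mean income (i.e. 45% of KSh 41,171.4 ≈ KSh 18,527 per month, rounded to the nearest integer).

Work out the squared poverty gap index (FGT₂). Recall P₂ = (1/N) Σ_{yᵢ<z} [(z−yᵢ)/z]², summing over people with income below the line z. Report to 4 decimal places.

Incomes under z: KSh 16,200, KSh 17,200 (q = 2 of N = 7).
Normalized shortfalls: (18527−16200)/18527 = 0.1256; (18527−17200)/18527 = 0.0716.
Squared: 0.0158; 0.0051.
Sum = 0.020906; P₂ = 0.020906 / 7 = 0.0030.

0.0030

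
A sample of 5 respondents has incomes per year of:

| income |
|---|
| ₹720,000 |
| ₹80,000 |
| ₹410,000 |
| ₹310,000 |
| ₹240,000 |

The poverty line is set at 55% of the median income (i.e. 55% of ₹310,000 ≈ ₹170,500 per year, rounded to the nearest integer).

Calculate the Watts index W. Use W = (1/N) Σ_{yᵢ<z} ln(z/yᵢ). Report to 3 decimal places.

Below the line: ₹80,000 (q = 1 of N = 5).
Log gaps: ln(170500/80000) = 0.7567.
W = 0.756709 / 5 = 0.151.

0.151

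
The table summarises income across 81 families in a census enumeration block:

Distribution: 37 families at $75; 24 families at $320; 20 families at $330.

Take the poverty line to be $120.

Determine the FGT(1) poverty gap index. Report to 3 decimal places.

0.171

Incomes under z: 37×$75 (q = 37 of N = 81).
Shortfall ratios: (120−75)/120 = 0.3750 (×37).
Σ = 13.875000. Dividing by the full population N = 81 gives P₁ = 0.171.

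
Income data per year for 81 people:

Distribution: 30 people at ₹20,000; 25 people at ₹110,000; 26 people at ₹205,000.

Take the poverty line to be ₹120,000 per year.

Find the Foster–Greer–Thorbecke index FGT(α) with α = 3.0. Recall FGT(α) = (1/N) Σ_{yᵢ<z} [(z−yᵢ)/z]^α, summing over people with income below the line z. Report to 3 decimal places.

Poor units: 30×₹20,000, 25×₹110,000 (q = 55 of N = 81).
Relative gaps: (120000−20000)/120000 = 0.8333 (×30); (120000−110000)/120000 = 0.0833 (×25).
Raised to α = 3.0: 0.57870 (×30); 0.00058 (×25).
Sum = 17.375579; FGT(3.0) = 17.375579 / 81 = 0.215.

0.215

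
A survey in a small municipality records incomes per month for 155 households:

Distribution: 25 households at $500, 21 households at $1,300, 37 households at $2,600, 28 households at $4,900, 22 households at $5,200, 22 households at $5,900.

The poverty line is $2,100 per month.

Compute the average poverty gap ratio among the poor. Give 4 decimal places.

Below the line: 25×$500, 21×$1,300 (q = 46 of N = 155).
Relative gaps: 0.7619 (×25), 0.3810 (×21); sum = 27.047619.
The income-gap ratio divides by q (the poor only): 27.047619 / 46 = 0.5880.

0.5880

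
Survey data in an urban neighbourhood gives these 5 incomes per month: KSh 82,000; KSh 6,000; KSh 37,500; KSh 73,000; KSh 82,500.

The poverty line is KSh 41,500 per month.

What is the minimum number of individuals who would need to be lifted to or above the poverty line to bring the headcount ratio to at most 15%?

Currently q = 2 of N = 5 are below the line (H = 0.400).
A headcount ratio of at most 15% allows at most ⌊0.15 × 5⌋ = 0 poor individuals.
So at least 2 − 0 = 2 must be lifted.

2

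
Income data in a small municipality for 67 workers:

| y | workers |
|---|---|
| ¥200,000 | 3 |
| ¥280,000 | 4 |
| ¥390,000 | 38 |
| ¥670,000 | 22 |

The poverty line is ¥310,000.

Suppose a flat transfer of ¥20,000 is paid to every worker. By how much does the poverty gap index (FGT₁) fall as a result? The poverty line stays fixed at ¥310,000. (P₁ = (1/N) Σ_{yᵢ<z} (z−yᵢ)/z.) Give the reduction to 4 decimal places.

Before: below the line — 3×¥200,000, 4×¥280,000; poverty gap index (FGT₁) = 0.021666.
After the ¥20,000 transfer: below the line — 3×¥220,000, 4×¥300,000; poverty gap index (FGT₁) = 0.014925.
Reduction = 0.021666 − 0.014925 = 0.0067.

0.0067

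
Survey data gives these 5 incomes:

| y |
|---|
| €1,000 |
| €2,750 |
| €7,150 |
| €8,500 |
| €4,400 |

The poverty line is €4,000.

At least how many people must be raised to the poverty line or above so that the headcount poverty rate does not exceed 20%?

Currently q = 2 of N = 5 are below the line (H = 0.400).
A headcount ratio of at most 20% allows at most ⌊0.20 × 5⌋ = 1 poor people.
So at least 2 − 1 = 1 must be lifted.

1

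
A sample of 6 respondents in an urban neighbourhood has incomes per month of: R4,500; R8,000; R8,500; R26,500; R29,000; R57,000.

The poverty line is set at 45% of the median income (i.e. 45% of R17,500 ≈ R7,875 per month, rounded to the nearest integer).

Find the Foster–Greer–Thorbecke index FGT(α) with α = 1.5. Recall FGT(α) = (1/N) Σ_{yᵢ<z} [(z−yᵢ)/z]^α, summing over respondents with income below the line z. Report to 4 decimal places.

0.0468

Below z: R4,500 (q = 1 of N = 6).
Normalized shortfalls: (7875−4500)/7875 = 0.4286.
Raised to α = 1.5: 0.28057.
Sum = 0.280566; FGT(1.5) = 0.280566 / 6 = 0.0468.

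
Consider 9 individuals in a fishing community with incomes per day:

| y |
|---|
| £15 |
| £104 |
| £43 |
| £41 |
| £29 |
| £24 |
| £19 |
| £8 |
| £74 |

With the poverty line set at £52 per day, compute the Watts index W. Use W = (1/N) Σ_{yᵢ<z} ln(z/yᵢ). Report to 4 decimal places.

Poor units: £8, £15, £19, £24, £29, £41, £43 (q = 7 of N = 9).
ln(z/y) terms: ln(52/8) = 1.8718; ln(52/15) = 1.2432; ln(52/19) = 1.0068; ln(52/24) = 0.7732; ln(52/29) = 0.5839; ln(52/41) = 0.2377; ln(52/43) = 0.1900.
W = 5.906653 / 9 = 0.6563.

0.6563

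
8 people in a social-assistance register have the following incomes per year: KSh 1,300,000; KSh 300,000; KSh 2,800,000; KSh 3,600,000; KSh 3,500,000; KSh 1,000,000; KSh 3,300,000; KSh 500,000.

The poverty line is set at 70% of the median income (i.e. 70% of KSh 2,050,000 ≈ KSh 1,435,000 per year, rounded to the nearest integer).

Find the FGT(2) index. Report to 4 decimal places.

Poor units: KSh 300,000, KSh 500,000, KSh 1,000,000, KSh 1,300,000 (q = 4 of N = 8).
Relative gaps: (1435000−300000)/1435000 = 0.7909; (1435000−500000)/1435000 = 0.6516; (1435000−1000000)/1435000 = 0.3031; (1435000−1300000)/1435000 = 0.0941.
Squared: 0.6256; 0.4245; 0.0919; 0.0089.
Sum = 1.150870; P₂ = 1.150870 / 8 = 0.1439.

0.1439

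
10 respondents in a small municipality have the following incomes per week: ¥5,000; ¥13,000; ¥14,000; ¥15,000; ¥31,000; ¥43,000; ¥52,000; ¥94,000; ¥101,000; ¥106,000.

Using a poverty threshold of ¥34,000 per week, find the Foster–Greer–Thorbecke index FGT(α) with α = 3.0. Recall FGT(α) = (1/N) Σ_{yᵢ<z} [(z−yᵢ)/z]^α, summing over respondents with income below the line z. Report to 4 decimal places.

0.1235

Poor units: ¥5,000, ¥13,000, ¥14,000, ¥15,000, ¥31,000 (q = 5 of N = 10).
Relative gaps: (34000−5000)/34000 = 0.8529; (34000−13000)/34000 = 0.6176; (34000−14000)/34000 = 0.5882; (34000−15000)/34000 = 0.5588; (34000−31000)/34000 = 0.0882.
Raised to α = 3.0: 0.62052; 0.23562; 0.20354; 0.17451; 0.00069.
Sum = 1.234887; FGT(3.0) = 1.234887 / 10 = 0.1235.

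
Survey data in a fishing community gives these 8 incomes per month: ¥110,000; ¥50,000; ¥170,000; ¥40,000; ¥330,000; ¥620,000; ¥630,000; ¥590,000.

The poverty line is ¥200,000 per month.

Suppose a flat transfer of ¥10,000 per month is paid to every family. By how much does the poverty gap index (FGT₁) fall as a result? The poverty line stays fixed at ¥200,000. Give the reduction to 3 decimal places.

Before: below the line — ¥40,000, ¥50,000, ¥110,000, ¥170,000; poverty gap index (FGT₁) = 0.26875.
After the ¥10,000 transfer: below the line — ¥50,000, ¥60,000, ¥120,000, ¥180,000; poverty gap index (FGT₁) = 0.24375.
Reduction = 0.26875 − 0.24375 = 0.025.

0.025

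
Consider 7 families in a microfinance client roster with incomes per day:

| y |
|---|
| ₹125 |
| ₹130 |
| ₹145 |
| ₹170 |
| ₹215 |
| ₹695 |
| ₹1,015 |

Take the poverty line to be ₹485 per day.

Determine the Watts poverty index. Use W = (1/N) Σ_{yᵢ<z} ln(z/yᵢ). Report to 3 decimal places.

0.820

Below the line: ₹125, ₹130, ₹145, ₹170, ₹215 (q = 5 of N = 7).
ln(z/y) terms: ln(485/125) = 1.3558; ln(485/130) = 1.3166; ln(485/145) = 1.2074; ln(485/170) = 1.0484; ln(485/215) = 0.8135.
W = 5.741726 / 7 = 0.820.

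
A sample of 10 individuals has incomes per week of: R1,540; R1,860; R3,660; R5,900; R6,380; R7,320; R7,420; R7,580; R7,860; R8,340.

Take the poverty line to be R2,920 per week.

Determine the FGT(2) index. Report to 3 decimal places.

0.036

Below the line: R1,540, R1,860 (q = 2 of N = 10).
Normalized shortfalls: (2920−1540)/2920 = 0.4726; (2920−1860)/2920 = 0.3630.
Squared: 0.2234; 0.1318.
Sum = 0.355132; P₂ = 0.355132 / 10 = 0.036.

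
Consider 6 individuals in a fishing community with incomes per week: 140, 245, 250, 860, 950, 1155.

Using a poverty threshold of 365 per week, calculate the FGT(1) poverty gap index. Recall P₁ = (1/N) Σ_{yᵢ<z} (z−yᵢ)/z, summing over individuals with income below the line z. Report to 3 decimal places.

0.210

Incomes under z: 140, 245, 250 (q = 3 of N = 6).
Normalized shortfalls: (365−140)/365 = 0.6164; (365−245)/365 = 0.3288; (365−250)/365 = 0.3151.
Sum of shortfalls = 1.260274; P₁ averages over all N: 1.260274 / 6 = 0.210.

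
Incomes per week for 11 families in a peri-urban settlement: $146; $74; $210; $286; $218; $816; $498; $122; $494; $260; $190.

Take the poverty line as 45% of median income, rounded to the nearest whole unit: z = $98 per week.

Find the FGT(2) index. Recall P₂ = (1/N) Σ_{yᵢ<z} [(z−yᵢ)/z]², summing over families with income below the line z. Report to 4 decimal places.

Incomes under z: $74 (q = 1 of N = 11).
Relative gaps: (98−74)/98 = 0.2449.
Squared: 0.0600.
Sum = 0.059975; P₂ = 0.059975 / 11 = 0.0055.

0.0055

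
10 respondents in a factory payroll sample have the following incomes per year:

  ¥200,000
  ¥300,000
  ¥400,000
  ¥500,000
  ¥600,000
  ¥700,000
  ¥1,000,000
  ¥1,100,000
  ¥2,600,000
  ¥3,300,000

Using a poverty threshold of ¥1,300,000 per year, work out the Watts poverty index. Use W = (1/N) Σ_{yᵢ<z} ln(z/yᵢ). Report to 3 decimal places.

Below z: ¥200,000, ¥300,000, ¥400,000, ¥500,000, ¥600,000, ¥700,000, ¥1,000,000, ¥1,100,000 (q = 8 of N = 10).
Log shortfalls: ln(1300000/200000) = 1.8718; ln(1300000/300000) = 1.4663; ln(1300000/400000) = 1.1787; ln(1300000/500000) = 0.9555; ln(1300000/600000) = 0.7732; ln(1300000/700000) = 0.6190; ln(1300000/1000000) = 0.2624; ln(1300000/1100000) = 0.1671.
W = 7.293953 / 10 = 0.729.

0.729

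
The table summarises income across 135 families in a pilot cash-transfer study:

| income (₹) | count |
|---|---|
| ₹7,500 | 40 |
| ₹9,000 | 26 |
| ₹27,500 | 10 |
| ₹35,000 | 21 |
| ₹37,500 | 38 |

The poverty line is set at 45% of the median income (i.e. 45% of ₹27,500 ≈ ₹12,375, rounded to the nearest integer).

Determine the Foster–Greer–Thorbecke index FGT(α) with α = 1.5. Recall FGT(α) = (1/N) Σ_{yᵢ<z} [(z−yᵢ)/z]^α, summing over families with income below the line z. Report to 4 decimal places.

Below z: 40×₹7,500, 26×₹9,000 (q = 66 of N = 135).
Gap ratios (z−y)/z: (12375−7500)/12375 = 0.3939 (×40); (12375−9000)/12375 = 0.2727 (×26).
Raised to α = 1.5: 0.24725 (×40); 0.14243 (×26).
Sum = 13.593285; FGT(1.5) = 13.593285 / 135 = 0.1007.

0.1007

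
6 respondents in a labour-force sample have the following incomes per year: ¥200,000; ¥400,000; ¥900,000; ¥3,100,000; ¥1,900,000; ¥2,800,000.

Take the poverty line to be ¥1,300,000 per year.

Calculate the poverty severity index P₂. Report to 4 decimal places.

0.2150

Below z: ¥200,000, ¥400,000, ¥900,000 (q = 3 of N = 6).
Shortfall ratios: (1300000−200000)/1300000 = 0.8462; (1300000−400000)/1300000 = 0.6923; (1300000−900000)/1300000 = 0.3077.
Squared: 0.7160; 0.4793; 0.0947.
Sum = 1.289941; P₂ = 1.289941 / 6 = 0.2150.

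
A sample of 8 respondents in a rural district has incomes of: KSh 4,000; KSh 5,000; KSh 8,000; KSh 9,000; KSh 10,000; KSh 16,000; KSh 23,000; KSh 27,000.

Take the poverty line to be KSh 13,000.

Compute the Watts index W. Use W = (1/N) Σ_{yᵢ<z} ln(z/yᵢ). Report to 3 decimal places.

0.406

Incomes under z: KSh 4,000, KSh 5,000, KSh 8,000, KSh 9,000, KSh 10,000 (q = 5 of N = 8).
Log shortfalls: ln(13000/4000) = 1.1787; ln(13000/5000) = 0.9555; ln(13000/8000) = 0.4855; ln(13000/9000) = 0.3677; ln(13000/10000) = 0.2624.
W = 3.249763 / 8 = 0.406.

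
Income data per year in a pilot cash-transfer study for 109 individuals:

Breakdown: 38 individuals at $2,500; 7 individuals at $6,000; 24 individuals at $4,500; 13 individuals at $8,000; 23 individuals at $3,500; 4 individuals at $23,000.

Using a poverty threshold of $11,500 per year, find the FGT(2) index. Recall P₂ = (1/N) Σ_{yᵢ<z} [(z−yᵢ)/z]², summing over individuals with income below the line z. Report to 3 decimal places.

Below z: 38×$2,500, 23×$3,500, 24×$4,500, 7×$6,000, 13×$8,000 (q = 105 of N = 109).
Gap ratios (z−y)/z: (11500−2500)/11500 = 0.7826 (×38); (11500−3500)/11500 = 0.6957 (×23); (11500−4500)/11500 = 0.6087 (×24); (11500−6000)/11500 = 0.4783 (×7); (11500−8000)/11500 = 0.3043 (×13).
Squared: 0.6125 (×38); 0.4839 (×23); 0.3705 (×24); 0.2287 (×7); 0.0926 (×13).
Sum = 46.102079; P₂ = 46.102079 / 109 = 0.423.

0.423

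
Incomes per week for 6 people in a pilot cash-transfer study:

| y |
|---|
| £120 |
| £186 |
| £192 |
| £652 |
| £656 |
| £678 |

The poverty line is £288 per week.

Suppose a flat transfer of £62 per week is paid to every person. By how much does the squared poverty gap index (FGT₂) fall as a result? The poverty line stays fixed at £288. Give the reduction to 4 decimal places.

Before: below the line — £120, £186, £192; squared poverty gap index (FGT₂) = 0.096137.
After the £62 transfer: below the line — £182, £248, £254; squared poverty gap index (FGT₂) = 0.028115.
Reduction = 0.096137 − 0.028115 = 0.0680.

0.0680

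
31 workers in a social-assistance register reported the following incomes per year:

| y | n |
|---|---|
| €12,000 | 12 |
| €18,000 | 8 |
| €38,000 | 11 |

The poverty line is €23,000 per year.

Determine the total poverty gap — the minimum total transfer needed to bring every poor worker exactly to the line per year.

Below the line: 12×€12,000, 8×€18,000 (q = 20 of N = 31).
Individual gaps: 12×(23000−12000) = 132000; 8×(23000−18000) = 40000.
Aggregate gap = €172,000.

€172,000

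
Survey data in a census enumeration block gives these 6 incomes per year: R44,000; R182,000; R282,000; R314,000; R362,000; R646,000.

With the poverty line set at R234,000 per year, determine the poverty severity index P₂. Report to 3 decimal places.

0.118

Poor units: R44,000, R182,000 (q = 2 of N = 6).
Gap ratios (z−y)/z: (234000−44000)/234000 = 0.8120; (234000−182000)/234000 = 0.2222.
Squared: 0.6593; 0.0494.
Sum = 0.708671; P₂ = 0.708671 / 6 = 0.118.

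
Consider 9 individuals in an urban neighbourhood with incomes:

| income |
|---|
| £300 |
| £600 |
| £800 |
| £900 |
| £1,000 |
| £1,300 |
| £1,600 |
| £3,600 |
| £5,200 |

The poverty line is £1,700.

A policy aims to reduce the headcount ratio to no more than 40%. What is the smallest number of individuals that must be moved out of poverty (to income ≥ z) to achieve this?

4

Currently q = 7 of N = 9 are below the line (H = 0.778).
A headcount ratio of at most 40% allows at most ⌊0.40 × 9⌋ = 3 poor individuals.
So at least 7 − 3 = 4 must be lifted.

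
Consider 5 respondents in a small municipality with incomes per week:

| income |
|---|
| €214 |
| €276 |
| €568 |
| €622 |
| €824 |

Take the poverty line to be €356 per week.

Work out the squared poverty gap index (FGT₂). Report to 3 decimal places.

0.042

Poor units: €214, €276 (q = 2 of N = 5).
Normalized shortfalls: (356−214)/356 = 0.3989; (356−276)/356 = 0.2247.
Squared: 0.1591; 0.0505.
Sum = 0.209601; P₂ = 0.209601 / 5 = 0.042.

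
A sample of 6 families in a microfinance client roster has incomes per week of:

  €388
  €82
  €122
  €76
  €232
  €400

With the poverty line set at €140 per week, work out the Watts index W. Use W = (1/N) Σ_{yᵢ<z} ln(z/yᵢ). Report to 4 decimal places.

Poor units: €76, €82, €122 (q = 3 of N = 6).
ln(z/y) terms: ln(140/76) = 0.6109; ln(140/82) = 0.5349; ln(140/122) = 0.1376.
W = 1.283454 / 6 = 0.2139.

0.2139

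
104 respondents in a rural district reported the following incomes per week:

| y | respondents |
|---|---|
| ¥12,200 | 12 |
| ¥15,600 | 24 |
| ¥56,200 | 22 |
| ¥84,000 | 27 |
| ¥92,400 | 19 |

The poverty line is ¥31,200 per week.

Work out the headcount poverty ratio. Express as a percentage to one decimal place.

36 of the 104 respondents have income below ¥31,200.
H = 36/104 = 34.6%.

34.6%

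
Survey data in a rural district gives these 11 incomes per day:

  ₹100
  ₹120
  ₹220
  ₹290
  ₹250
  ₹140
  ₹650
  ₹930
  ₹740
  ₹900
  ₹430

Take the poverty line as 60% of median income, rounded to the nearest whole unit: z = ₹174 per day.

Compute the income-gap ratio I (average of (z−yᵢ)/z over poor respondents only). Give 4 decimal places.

0.3103

Below the line: ₹100, ₹120, ₹140 (q = 3 of N = 11).
Shortfall ratios (z−y)/z: 0.4253, 0.3103, 0.1954; sum = 0.931034.
I averages over the q = 3 poor units only: 0.931034 / 3 = 0.3103.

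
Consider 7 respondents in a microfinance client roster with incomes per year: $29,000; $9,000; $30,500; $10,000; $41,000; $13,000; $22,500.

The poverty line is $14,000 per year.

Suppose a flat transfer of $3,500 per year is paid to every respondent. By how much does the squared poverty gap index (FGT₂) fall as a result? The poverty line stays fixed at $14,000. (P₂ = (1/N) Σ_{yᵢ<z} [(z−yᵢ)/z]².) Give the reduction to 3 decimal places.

Before: below the line — $9,000, $10,000, $13,000; squared poverty gap index (FGT₂) = 0.03061.
After the $3,500 transfer: below the line — $12,500, $13,500; squared poverty gap index (FGT₂) = 0.00182.
Reduction = 0.03061 − 0.00182 = 0.029.

0.029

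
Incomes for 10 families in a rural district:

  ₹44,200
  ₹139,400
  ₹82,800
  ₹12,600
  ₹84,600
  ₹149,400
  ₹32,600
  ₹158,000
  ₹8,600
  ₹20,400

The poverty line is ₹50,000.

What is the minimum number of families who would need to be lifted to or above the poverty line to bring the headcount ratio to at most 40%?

5 of the 10 families are poor, so H = 5/10 = 0.500.
A headcount ratio of at most 40% allows at most ⌊0.40 × 10⌋ = 4 poor families.
So at least 5 − 4 = 1 must be lifted.

1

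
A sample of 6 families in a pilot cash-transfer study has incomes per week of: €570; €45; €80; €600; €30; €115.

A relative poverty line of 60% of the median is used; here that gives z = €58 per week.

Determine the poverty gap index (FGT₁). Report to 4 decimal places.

0.1178

Incomes under z: €30, €45 (q = 2 of N = 6).
Normalized shortfalls: (58−30)/58 = 0.4828; (58−45)/58 = 0.2241.
Sum of shortfalls = 0.706897; P₁ averages over all N: 0.706897 / 6 = 0.1178.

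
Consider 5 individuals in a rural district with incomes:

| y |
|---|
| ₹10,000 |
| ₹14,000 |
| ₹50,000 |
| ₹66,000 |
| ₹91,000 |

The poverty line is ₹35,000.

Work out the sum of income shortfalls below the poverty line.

₹46,000

Poor units: ₹10,000, ₹14,000 (q = 2 of N = 5).
Individual gaps: 35000−10000 = 25000; 35000−14000 = 21000.
Aggregate gap = ₹46,000.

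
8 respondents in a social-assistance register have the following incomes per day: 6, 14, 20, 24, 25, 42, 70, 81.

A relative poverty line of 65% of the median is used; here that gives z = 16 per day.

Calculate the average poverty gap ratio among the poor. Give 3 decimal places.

Below the line: 6, 14 (q = 2 of N = 8).
Shortfall ratios (z−y)/z: 0.6250, 0.1250; sum = 0.750000.
I averages over the q = 2 poor units only: 0.750000 / 2 = 0.375.

0.375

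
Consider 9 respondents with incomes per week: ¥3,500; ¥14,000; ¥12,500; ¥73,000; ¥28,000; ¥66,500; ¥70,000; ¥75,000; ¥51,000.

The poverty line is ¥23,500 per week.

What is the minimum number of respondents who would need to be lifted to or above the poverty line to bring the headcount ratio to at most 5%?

3

3 of the 9 respondents are poor, so H = 3/9 = 0.333.
A headcount ratio of at most 5% allows at most ⌊0.05 × 9⌋ = 0 poor respondents.
So at least 3 − 0 = 3 must be lifted.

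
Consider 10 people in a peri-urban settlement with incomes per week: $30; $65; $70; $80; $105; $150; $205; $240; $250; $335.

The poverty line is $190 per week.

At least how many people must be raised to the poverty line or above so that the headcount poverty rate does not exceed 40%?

2

6 of the 10 people are poor, so H = 6/10 = 0.600.
A headcount ratio of at most 40% allows at most ⌊0.40 × 10⌋ = 4 poor people.
So at least 6 − 4 = 2 must be lifted.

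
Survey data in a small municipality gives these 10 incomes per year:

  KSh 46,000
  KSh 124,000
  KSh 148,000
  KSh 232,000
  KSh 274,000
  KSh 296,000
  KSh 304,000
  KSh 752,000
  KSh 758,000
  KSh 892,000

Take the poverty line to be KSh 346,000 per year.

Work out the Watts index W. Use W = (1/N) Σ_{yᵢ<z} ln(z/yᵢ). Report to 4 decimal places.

0.4812

Incomes under z: KSh 46,000, KSh 124,000, KSh 148,000, KSh 232,000, KSh 274,000, KSh 296,000, KSh 304,000 (q = 7 of N = 10).
Log gaps: ln(346000/46000) = 2.0178; ln(346000/124000) = 1.0262; ln(346000/148000) = 0.8492; ln(346000/232000) = 0.3997; ln(346000/274000) = 0.2333; ln(346000/296000) = 0.1561; ln(346000/304000) = 0.1294.
W = 4.811684 / 10 = 0.4812.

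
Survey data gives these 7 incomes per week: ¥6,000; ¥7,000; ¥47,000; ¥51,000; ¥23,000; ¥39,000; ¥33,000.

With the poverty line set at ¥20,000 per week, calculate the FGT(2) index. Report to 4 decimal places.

0.1304

Incomes under z: ¥6,000, ¥7,000 (q = 2 of N = 7).
Normalized shortfalls: (20000−6000)/20000 = 0.7000; (20000−7000)/20000 = 0.6500.
Squared: 0.4900; 0.4225.
Sum = 0.912500; P₂ = 0.912500 / 7 = 0.1304.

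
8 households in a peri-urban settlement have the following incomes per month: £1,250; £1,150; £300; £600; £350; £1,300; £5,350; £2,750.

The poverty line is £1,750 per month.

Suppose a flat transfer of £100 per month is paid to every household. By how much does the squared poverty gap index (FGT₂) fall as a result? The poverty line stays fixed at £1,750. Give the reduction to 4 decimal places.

0.0429

Before: below the line — £300, £350, £600, £1,150, £1,250, £1,300; squared poverty gap index (FGT₂) = 0.252959.
After the £100 transfer: below the line — £400, £450, £700, £1,250, £1,350, £1,400; squared poverty gap index (FGT₂) = 0.210102.
Reduction = 0.252959 − 0.210102 = 0.0429.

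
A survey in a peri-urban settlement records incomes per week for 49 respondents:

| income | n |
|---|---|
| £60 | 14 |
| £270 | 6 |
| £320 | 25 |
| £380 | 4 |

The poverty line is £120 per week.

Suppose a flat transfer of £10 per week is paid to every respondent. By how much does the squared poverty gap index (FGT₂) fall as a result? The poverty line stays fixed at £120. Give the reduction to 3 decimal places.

Before: below the line — 14×£60; squared poverty gap index (FGT₂) = 0.07143.
After the £10 transfer: below the line — 14×£70; squared poverty gap index (FGT₂) = 0.04960.
Reduction = 0.07143 − 0.04960 = 0.022.

0.022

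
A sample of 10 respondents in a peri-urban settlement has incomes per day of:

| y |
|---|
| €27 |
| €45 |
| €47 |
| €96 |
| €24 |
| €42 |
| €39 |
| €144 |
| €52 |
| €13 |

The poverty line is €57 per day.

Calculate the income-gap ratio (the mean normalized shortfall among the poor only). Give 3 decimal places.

Incomes under z: €13, €24, €27, €39, €42, €45, €47, €52 (q = 8 of N = 10).
Relative gaps: 0.7719, 0.5789, 0.5263, 0.3158, 0.2632, 0.2105, 0.1754, 0.0877; sum = 2.929825.
I averages over the q = 8 poor units only: 2.929825 / 8 = 0.366.

0.366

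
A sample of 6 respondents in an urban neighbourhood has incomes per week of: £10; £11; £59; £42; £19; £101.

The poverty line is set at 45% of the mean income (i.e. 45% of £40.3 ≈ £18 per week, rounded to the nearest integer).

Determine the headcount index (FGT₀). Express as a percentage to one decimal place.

33.3%

2 of the 6 respondents have income below £18.
H = 2/6 = 33.3%.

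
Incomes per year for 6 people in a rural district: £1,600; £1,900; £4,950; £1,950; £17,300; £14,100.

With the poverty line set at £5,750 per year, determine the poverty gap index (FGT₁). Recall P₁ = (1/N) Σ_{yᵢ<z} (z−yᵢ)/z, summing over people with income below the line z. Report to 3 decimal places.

Incomes under z: £1,600, £1,900, £1,950, £4,950 (q = 4 of N = 6).
Normalized shortfalls: (5750−1600)/5750 = 0.7217; (5750−1900)/5750 = 0.6696; (5750−1950)/5750 = 0.6609; (5750−4950)/5750 = 0.1391.
Σ = 2.191304. Dividing by the full population N = 6 gives P₁ = 0.365.

0.365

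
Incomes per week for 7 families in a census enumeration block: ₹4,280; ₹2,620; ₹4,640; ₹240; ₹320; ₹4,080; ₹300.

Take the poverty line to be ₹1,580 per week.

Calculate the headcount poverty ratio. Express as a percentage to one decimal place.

42.9%

3 of the 7 families have income below ₹1,580.
H = 3/7 = 42.9%.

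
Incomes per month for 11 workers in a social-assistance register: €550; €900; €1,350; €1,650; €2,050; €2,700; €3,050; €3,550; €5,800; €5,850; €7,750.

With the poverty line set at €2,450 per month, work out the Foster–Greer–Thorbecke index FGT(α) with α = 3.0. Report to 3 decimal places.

Below z: €550, €900, €1,350, €1,650, €2,050 (q = 5 of N = 11).
Normalized shortfalls: (2450−550)/2450 = 0.7755; (2450−900)/2450 = 0.6327; (2450−1350)/2450 = 0.4490; (2450−1650)/2450 = 0.3265; (2450−2050)/2450 = 0.1633.
Raised to α = 3.0: 0.46640; 0.25322; 0.09051; 0.03482; 0.00435.
Sum = 0.849297; FGT(3.0) = 0.849297 / 11 = 0.077.

0.077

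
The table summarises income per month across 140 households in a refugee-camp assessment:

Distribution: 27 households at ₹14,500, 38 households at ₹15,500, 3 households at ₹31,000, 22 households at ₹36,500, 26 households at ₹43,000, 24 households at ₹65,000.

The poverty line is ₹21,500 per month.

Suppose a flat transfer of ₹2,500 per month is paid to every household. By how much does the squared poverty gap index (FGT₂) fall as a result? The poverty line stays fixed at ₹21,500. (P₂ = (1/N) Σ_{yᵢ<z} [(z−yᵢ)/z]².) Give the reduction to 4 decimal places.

Before: below the line — 27×₹14,500, 38×₹15,500; squared poverty gap index (FGT₂) = 0.041582.
After the ₹2,500 transfer: below the line — 27×₹17,000, 38×₹18,000; squared poverty gap index (FGT₂) = 0.015642.
Reduction = 0.041582 − 0.015642 = 0.0259.

0.0259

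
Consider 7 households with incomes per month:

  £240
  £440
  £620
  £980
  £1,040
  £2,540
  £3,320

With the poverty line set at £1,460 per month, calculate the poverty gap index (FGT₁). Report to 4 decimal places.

Below the line: £240, £440, £620, £980, £1,040 (q = 5 of N = 7).
Shortfall ratios: (1460−240)/1460 = 0.8356; (1460−440)/1460 = 0.6986; (1460−620)/1460 = 0.5753; (1460−980)/1460 = 0.3288; (1460−1040)/1460 = 0.2877.
Σ = 2.726027. Dividing by the full population N = 7 gives P₁ = 0.3894.

0.3894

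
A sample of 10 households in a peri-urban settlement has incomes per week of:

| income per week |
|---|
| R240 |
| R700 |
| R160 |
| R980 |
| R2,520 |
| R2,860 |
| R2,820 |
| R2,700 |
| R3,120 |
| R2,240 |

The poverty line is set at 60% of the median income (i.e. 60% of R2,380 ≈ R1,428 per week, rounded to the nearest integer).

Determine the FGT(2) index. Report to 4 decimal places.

0.1839

Incomes under z: R160, R240, R700, R980 (q = 4 of N = 10).
Normalized shortfalls: (1428−160)/1428 = 0.8880; (1428−240)/1428 = 0.8319; (1428−700)/1428 = 0.5098; (1428−980)/1428 = 0.3137.
Squared: 0.7885; 0.6921; 0.2599; 0.0984.
Sum = 1.838900; P₂ = 1.838900 / 10 = 0.1839.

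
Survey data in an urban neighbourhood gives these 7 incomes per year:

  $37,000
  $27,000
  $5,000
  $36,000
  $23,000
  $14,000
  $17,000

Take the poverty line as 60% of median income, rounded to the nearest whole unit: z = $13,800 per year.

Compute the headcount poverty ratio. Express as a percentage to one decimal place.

1 of the 7 households have income below $13,800.
H = 1/7 = 14.3%.

14.3%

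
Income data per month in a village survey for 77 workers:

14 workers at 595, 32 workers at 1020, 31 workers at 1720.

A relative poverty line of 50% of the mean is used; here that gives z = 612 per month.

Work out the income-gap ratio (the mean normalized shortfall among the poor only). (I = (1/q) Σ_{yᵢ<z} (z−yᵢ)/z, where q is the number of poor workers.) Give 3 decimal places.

Incomes under z: 14×595 (q = 14 of N = 77).
Shortfall ratios (z−y)/z: 0.0278 (×14); sum = 0.388889.
I averages over the q = 14 poor units only: 0.388889 / 14 = 0.028.

0.028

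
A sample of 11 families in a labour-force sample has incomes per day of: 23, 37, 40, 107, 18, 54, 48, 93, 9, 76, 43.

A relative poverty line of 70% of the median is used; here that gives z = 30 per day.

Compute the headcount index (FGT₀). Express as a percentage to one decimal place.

27.3%

3 of the 11 families have income below 30.
H = 3/11 = 27.3%.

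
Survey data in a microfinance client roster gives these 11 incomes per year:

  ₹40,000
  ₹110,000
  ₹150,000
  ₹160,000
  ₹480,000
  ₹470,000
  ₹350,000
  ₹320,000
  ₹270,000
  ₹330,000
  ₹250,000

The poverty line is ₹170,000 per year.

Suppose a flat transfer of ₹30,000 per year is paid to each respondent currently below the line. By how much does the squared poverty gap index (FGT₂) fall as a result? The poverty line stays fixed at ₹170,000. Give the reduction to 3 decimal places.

Before: below the line — ₹40,000, ₹110,000, ₹150,000, ₹160,000; squared poverty gap index (FGT₂) = 0.06606.
After the ₹30,000 transfer: below the line — ₹70,000, ₹140,000; squared poverty gap index (FGT₂) = 0.03429.
Reduction = 0.06606 − 0.03429 = 0.032.

0.032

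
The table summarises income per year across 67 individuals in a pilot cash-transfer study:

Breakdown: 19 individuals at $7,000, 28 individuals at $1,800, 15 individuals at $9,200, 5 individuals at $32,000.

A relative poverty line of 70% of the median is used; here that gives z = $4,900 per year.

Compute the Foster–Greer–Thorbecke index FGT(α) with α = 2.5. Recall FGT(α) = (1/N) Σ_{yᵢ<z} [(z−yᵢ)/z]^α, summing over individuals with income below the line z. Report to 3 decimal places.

Poor units: 28×$1,800 (q = 28 of N = 67).
Gap ratios (z−y)/z: (4900−1800)/4900 = 0.6327 (×28).
Raised to α = 2.5: 0.31836 (×28).
Sum = 8.913988; FGT(2.5) = 8.913988 / 67 = 0.133.

0.133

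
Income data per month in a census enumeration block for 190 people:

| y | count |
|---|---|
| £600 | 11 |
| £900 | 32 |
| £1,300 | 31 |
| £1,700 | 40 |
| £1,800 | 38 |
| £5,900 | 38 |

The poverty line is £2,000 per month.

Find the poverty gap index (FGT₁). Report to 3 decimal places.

0.242

Below the line: 11×£600, 32×£900, 31×£1,300, 40×£1,700, 38×£1,800 (q = 152 of N = 190).
Gap ratios (z−y)/z: (2000−600)/2000 = 0.7000 (×11); (2000−900)/2000 = 0.5500 (×32); (2000−1300)/2000 = 0.3500 (×31); (2000−1700)/2000 = 0.1500 (×40); (2000−1800)/2000 = 0.1000 (×38).
Sum of shortfalls = 45.950000; P₁ averages over all N: 45.950000 / 190 = 0.242.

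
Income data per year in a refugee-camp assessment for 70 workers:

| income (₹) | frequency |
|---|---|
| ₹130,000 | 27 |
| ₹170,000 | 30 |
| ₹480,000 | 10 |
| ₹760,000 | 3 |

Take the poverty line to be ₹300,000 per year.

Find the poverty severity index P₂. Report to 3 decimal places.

Below z: 27×₹130,000, 30×₹170,000 (q = 57 of N = 70).
Shortfall ratios: (300000−130000)/300000 = 0.5667 (×27); (300000−170000)/300000 = 0.4333 (×30).
Squared: 0.3211 (×27); 0.1878 (×30).
Sum = 14.303333; P₂ = 14.303333 / 70 = 0.204.

0.204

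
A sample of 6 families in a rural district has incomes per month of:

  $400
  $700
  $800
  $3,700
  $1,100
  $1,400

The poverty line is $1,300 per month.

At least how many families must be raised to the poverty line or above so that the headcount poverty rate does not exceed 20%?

4 of the 6 families are poor, so H = 4/6 = 0.667.
A headcount ratio of at most 20% allows at most ⌊0.20 × 6⌋ = 1 poor families.
So at least 4 − 1 = 3 must be lifted.

3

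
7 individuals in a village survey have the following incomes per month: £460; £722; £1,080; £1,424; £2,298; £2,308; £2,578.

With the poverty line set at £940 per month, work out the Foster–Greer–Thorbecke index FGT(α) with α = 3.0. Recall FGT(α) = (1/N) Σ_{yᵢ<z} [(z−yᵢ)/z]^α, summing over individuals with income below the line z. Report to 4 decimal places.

Below z: £460, £722 (q = 2 of N = 7).
Relative gaps: (940−460)/940 = 0.5106; (940−722)/940 = 0.2319.
Raised to α = 3.0: 0.13315; 0.01247.
Sum = 0.145623; FGT(3.0) = 0.145623 / 7 = 0.0208.

0.0208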